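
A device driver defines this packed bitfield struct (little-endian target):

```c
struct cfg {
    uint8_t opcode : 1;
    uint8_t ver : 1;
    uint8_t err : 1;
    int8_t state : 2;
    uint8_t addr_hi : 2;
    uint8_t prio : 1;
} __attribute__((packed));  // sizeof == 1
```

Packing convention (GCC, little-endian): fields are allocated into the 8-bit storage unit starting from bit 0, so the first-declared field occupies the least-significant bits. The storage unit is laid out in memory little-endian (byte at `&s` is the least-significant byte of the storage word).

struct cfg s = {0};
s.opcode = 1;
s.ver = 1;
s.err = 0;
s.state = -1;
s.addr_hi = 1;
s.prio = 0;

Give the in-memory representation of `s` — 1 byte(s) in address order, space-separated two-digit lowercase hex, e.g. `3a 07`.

opcode (1b) val=1 bits=0x1 at bit 0: 0x01
ver (1b) val=1 bits=0x1 at bit 1: 0x03
err (1b) val=0 bits=0x0 at bit 2: 0x03
state (2b) val=-1 bits=0x3 at bit 3: 0x1b
addr_hi (2b) val=1 bits=0x1 at bit 5: 0x3b
prio (1b) val=0 bits=0x0 at bit 7: 0x3b
word = 0x3b → little-endian bytes:
  [0]=0x3b

3b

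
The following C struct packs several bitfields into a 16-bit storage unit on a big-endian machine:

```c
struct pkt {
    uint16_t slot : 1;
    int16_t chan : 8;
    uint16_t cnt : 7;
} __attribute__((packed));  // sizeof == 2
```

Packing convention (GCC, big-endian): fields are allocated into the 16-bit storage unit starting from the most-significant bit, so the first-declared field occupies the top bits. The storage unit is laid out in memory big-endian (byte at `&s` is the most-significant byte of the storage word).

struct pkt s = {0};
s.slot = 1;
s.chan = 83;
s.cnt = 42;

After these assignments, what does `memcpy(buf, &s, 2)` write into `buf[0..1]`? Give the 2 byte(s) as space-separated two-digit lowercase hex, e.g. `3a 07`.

a9 aa

slot:1 = 1 → 0x1 << 15 → word 0x8000
chan:8 = 83 → 0x53 << 7 → word 0xa980
cnt:7 = 42 → 0x2a << 0 → word 0xa9aa
word = 0xa9aa → big-endian bytes:
  [0]=0xa9  [1]=0xaa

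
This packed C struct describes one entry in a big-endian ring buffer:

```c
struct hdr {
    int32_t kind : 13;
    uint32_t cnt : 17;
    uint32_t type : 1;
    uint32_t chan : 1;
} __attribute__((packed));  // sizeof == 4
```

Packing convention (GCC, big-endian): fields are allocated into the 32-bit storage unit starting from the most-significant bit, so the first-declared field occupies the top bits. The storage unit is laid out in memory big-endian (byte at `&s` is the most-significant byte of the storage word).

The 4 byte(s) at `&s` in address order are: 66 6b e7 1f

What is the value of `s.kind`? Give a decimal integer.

3277

[0]=0x66 [1]=0x6b [2]=0xe7 [3]=0x1f (big-endian) → word 0x666be71f
kind:13 @ bit 19 → (0x666be71f>>19)&0x1fff = 0xccd  ←
cnt:17 @ bit 2 → (0x666be71f>>2)&0x1ffff = 0xf9c7
type:1 @ bit 1 → (0x666be71f>>1)&0x1 = 0x1
chan:1 @ bit 0 → (0x666be71f>>0)&0x1 = 0x1
kind signed 13b, MSB=0: value = 3277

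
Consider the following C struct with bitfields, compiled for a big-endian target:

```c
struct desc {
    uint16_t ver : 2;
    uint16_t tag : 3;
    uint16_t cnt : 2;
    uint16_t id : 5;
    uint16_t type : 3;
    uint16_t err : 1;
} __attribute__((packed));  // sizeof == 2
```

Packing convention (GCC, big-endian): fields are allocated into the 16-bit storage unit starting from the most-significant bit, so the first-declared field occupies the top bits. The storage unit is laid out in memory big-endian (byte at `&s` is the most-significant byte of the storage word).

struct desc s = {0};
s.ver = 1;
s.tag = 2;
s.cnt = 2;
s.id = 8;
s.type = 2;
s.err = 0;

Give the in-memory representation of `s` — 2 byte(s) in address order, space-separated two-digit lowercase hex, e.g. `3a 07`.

ver (2b) val=1 bits=0x1 at bit 14: 0x4000
tag (3b) val=2 bits=0x2 at bit 11: 0x5000
cnt (2b) val=2 bits=0x2 at bit 9: 0x5400
id (5b) val=8 bits=0x8 at bit 4: 0x5480
type (3b) val=2 bits=0x2 at bit 1: 0x5484
err (1b) val=0 bits=0x0 at bit 0: 0x5484
word = 0x5484 → big-endian bytes:
  [0]=0x54  [1]=0x84

54 84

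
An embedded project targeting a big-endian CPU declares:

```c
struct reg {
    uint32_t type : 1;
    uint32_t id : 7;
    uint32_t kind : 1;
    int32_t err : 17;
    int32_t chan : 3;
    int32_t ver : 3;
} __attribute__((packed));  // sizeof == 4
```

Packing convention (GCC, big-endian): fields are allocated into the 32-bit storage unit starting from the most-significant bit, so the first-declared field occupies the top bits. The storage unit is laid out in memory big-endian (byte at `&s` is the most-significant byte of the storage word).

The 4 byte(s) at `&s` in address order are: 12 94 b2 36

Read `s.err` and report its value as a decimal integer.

21192

[0]=0x12 [1]=0x94 [2]=0xb2 [3]=0x36 (big-endian) → word 0x1294b236
type:1 @ bit 31 → (0x1294b236>>31)&0x1 = 0x0
id:7 @ bit 24 → (0x1294b236>>24)&0x7f = 0x12
kind:1 @ bit 23 → (0x1294b236>>23)&0x1 = 0x1
err:17 @ bit 6 → (0x1294b236>>6)&0x1ffff = 0x52c8  ←
chan:3 @ bit 3 → (0x1294b236>>3)&0x7 = 0x6
ver:3 @ bit 0 → (0x1294b236>>0)&0x7 = 0x6
err signed 17b, MSB=0: value = 21192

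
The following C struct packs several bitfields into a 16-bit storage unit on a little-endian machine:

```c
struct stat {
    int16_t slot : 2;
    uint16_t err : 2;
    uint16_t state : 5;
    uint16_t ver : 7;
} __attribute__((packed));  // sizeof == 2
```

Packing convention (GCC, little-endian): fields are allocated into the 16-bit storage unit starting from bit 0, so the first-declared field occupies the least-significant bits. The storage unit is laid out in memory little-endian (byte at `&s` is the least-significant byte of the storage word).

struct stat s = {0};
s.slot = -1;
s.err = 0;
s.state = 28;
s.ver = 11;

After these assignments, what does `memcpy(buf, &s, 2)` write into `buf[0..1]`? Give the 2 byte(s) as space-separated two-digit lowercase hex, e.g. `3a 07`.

slot (2b) val=-1 bits=0x3 at bit 0: 0x0003
err (2b) val=0 bits=0x0 at bit 2: 0x0003
state (5b) val=28 bits=0x1c at bit 4: 0x01c3
ver (7b) val=11 bits=0xb at bit 9: 0x17c3
word = 0x17c3 → little-endian bytes:
  [0]=0xc3  [1]=0x17

c3 17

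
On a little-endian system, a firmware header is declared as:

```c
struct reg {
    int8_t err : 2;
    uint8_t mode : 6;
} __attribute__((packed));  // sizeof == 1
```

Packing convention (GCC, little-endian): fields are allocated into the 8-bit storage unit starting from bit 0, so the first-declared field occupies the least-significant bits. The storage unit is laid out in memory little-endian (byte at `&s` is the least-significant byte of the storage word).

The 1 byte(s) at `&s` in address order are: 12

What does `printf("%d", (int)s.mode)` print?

4

[0]=0x12 (little-endian) → word 0x12
err:2 @ bit 0 → (0x12>>0)&0x3 = 0x2
mode:6 @ bit 2 → (0x12>>2)&0x3f = 0x4  ←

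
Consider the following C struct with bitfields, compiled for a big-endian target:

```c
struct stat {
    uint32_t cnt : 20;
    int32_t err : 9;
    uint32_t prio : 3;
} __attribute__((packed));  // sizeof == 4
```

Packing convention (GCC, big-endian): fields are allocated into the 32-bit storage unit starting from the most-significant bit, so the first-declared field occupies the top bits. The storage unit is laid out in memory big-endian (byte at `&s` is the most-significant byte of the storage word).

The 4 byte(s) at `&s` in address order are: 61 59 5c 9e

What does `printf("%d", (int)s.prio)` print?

[0]=0x61 [1]=0x59 [2]=0x5c [3]=0x9e (big-endian) → word 0x61595c9e
cnt:20 @ bit 12 → (0x61595c9e>>12)&0xfffff = 0x61595
err:9 @ bit 3 → (0x61595c9e>>3)&0x1ff = 0x193
prio:3 @ bit 0 → (0x61595c9e>>0)&0x7 = 0x6  ←

6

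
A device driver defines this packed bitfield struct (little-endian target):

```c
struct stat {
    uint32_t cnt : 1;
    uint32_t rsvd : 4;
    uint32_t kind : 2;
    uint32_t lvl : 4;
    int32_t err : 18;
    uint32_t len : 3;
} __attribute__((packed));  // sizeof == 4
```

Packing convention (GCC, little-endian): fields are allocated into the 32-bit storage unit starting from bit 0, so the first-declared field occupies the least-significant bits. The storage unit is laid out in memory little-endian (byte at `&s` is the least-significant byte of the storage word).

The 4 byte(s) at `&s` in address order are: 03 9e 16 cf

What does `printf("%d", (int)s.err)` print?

[0]=0x03 [1]=0x9e [2]=0x16 [3]=0xcf (little-endian) → word 0xcf169e03
cnt [0+:1] = (word>>0) & 0x1 = 1
rsvd [1+:4] = (word>>1) & 0xf = 1
kind [5+:2] = (word>>5) & 0x3 = 0
lvl [7+:4] = (word>>7) & 0xf = 12
err [11+:18] = (word>>11) & 0x3ffff = 123603  ←
len [29+:3] = (word>>29) & 0x7 = 6
err signed 18b, MSB=0: value = 123603

123603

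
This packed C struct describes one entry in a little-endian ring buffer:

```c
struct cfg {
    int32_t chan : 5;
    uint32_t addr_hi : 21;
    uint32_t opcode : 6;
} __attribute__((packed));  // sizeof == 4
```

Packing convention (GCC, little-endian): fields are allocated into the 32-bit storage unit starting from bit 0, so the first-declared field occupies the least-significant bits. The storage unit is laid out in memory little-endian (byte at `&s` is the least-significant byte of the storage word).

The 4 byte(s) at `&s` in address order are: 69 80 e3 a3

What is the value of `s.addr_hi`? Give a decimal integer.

2038787

[0]=0x69 [1]=0x80 [2]=0xe3 [3]=0xa3 (little-endian) → word 0xa3e38069
chan [0+:5] = (word>>0) & 0x1f = 9
addr_hi [5+:21] = (word>>5) & 0x1fffff = 2038787  ←
opcode [26+:6] = (word>>26) & 0x3f = 40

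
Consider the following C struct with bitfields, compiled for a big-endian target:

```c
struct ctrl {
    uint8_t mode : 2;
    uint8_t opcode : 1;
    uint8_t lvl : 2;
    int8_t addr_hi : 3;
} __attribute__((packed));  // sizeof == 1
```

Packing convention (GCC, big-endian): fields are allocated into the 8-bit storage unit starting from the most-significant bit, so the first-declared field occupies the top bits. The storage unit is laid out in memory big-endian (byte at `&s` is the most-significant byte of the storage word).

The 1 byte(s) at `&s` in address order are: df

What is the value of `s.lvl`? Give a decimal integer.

[0]=0xdf (big-endian) → word 0xdf
mode [6+:2] = (word>>6) & 0x3 = 3
opcode [5+:1] = (word>>5) & 0x1 = 0
lvl [3+:2] = (word>>3) & 0x3 = 3  ←
addr_hi [0+:3] = (word>>0) & 0x7 = 7

3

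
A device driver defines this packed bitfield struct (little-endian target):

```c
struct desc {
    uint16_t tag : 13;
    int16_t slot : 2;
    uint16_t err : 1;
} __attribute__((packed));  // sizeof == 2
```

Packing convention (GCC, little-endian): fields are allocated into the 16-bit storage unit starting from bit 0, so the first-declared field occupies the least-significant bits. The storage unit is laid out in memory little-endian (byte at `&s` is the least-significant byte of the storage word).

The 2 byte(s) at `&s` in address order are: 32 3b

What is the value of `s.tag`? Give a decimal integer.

[0]=0x32 [1]=0x3b (little-endian) → word 0x3b32
tag [0+:13] = (word>>0) & 0x1fff = 6962  ←
slot [13+:2] = (word>>13) & 0x3 = 1
err [15+:1] = (word>>15) & 0x1 = 0

6962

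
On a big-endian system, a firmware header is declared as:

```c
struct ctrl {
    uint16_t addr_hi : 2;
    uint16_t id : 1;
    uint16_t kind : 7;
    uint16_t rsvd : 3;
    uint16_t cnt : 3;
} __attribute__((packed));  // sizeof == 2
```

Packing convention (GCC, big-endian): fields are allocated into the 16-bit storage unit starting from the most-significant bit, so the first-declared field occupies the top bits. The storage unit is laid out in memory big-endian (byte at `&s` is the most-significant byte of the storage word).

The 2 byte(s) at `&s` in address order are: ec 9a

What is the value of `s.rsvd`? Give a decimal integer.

[0]=0xec [1]=0x9a (big-endian) → word 0xec9a
addr_hi [14+:2] = (word>>14) & 0x3 = 3
id [13+:1] = (word>>13) & 0x1 = 1
kind [6+:7] = (word>>6) & 0x7f = 50
rsvd [3+:3] = (word>>3) & 0x7 = 3  ←
cnt [0+:3] = (word>>0) & 0x7 = 2

3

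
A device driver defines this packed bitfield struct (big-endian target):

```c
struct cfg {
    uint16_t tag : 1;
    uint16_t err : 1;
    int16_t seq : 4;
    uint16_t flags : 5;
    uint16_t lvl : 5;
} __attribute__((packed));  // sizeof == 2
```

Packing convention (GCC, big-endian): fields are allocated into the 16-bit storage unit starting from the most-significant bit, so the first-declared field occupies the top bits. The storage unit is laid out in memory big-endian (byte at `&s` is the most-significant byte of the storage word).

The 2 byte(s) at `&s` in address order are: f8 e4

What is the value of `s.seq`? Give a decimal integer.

-2

[0]=0xf8 [1]=0xe4 (big-endian) → word 0xf8e4
tag [15+:1] = (word>>15) & 0x1 = 1
err [14+:1] = (word>>14) & 0x1 = 1
seq [10+:4] = (word>>10) & 0xf = 14  ←
flags [5+:5] = (word>>5) & 0x1f = 7
lvl [0+:5] = (word>>0) & 0x1f = 4
seq signed 4b, MSB=1: 14 - 16 = -2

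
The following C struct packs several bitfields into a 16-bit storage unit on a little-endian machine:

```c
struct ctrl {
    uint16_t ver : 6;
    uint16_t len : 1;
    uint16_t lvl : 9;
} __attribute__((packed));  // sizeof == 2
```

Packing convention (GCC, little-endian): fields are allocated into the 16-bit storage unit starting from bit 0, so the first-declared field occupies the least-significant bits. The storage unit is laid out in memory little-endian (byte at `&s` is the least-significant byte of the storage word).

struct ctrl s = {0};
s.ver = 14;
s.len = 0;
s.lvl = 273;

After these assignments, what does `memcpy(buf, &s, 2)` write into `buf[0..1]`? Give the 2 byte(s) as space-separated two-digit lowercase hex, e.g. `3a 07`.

[0+:6] ver=14 & 0x3f = 0xe; word=0x000e
[6+:1] len=0 & 0x1 = 0x0; word=0x000e
[7+:9] lvl=273 & 0x1ff = 0x111; word=0x888e
word = 0x888e → little-endian bytes:
  [0]=0x8e  [1]=0x88

8e 88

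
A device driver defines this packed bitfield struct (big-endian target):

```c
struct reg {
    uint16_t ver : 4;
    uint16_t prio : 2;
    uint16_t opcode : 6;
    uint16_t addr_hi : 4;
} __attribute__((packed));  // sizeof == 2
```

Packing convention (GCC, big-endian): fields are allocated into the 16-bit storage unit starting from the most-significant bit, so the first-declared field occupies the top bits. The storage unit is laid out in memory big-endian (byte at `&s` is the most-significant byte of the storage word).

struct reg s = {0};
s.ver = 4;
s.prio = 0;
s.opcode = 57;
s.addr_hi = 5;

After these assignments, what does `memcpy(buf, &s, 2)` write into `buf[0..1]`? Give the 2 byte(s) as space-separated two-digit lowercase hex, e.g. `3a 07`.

ver:4 = 4 → 0x4 << 12 → word 0x4000
prio:2 = 0 → 0x0 << 10 → word 0x4000
opcode:6 = 57 → 0x39 << 4 → word 0x4390
addr_hi:4 = 5 → 0x5 << 0 → word 0x4395
word = 0x4395 → big-endian bytes:
  [0]=0x43  [1]=0x95

43 95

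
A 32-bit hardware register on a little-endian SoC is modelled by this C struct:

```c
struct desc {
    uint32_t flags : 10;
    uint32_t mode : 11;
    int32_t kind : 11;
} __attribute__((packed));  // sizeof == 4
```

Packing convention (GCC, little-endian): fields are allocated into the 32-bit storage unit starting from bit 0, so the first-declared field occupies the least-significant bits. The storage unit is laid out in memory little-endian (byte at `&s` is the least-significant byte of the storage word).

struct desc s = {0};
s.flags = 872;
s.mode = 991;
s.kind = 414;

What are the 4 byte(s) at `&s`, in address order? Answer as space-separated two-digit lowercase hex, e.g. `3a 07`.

[0+:10] flags=872 & 0x3ff = 0x368; word=0x00000368
[10+:11] mode=991 & 0x7ff = 0x3df; word=0x000f7f68
[21+:11] kind=414 & 0x7ff = 0x19e; word=0x33cf7f68
word = 0x33cf7f68 → little-endian bytes:
  [0]=0x68  [1]=0x7f  [2]=0xcf  [3]=0x33

68 7f cf 33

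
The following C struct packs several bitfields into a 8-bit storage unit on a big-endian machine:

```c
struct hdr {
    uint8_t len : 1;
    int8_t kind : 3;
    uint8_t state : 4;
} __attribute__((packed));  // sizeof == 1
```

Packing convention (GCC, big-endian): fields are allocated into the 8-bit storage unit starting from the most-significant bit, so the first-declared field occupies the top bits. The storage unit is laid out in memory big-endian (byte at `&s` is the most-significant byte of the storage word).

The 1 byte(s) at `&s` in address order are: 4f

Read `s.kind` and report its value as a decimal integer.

[0]=0x4f (big-endian) → word 0x4f
len:1 @ bit 7 → (0x4f>>7)&0x1 = 0x0
kind:3 @ bit 4 → (0x4f>>4)&0x7 = 0x4  ←
state:4 @ bit 0 → (0x4f>>0)&0xf = 0xf
kind signed 3b, MSB=1: 4 - 8 = -4

-4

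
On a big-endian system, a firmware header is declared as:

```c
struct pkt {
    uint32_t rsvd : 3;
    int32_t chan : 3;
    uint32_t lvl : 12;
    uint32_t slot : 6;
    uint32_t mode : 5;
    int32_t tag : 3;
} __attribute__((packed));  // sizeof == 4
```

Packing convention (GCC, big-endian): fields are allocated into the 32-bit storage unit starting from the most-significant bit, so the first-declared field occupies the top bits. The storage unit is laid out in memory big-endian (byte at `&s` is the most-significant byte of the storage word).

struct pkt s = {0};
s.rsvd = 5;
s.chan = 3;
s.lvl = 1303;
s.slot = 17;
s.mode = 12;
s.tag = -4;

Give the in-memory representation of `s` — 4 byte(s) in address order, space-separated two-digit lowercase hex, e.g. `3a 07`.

ad 45 d1 64

[29+:3] rsvd=5 & 0x7 = 0x5; word=0xa0000000
[26+:3] chan=3 & 0x7 = 0x3; word=0xac000000
[14+:12] lvl=1303 & 0xfff = 0x517; word=0xad45c000
[8+:6] slot=17 & 0x3f = 0x11; word=0xad45d100
[3+:5] mode=12 & 0x1f = 0xc; word=0xad45d160
[0+:3] tag=-4 & 0x7 = 0x4; word=0xad45d164
word = 0xad45d164 → big-endian bytes:
  [0]=0xad  [1]=0x45  [2]=0xd1  [3]=0x64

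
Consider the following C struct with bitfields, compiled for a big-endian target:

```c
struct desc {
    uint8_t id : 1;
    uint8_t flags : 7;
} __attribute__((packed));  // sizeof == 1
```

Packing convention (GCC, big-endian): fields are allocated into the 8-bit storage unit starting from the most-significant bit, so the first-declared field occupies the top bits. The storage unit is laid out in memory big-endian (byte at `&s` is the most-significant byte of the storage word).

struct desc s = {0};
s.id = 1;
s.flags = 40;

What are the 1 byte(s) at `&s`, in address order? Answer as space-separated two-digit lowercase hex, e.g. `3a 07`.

[7+:1] id=1 & 0x1 = 0x1; word=0x80
[0+:7] flags=40 & 0x7f = 0x28; word=0xa8
word = 0xa8 → big-endian bytes:
  [0]=0xa8

a8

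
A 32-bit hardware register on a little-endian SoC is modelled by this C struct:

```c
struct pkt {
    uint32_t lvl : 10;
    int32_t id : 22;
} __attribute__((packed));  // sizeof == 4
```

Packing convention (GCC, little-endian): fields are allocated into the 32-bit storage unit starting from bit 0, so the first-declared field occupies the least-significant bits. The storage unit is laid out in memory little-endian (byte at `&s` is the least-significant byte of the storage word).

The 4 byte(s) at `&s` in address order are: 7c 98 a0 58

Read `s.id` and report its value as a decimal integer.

1452070

[0]=0x7c [1]=0x98 [2]=0xa0 [3]=0x58 (little-endian) → word 0x58a0987c
lvl:10 @ bit 0 → (0x58a0987c>>0)&0x3ff = 0x7c
id:22 @ bit 10 → (0x58a0987c>>10)&0x3fffff = 0x162826  ←
id signed 22b, MSB=0: value = 1452070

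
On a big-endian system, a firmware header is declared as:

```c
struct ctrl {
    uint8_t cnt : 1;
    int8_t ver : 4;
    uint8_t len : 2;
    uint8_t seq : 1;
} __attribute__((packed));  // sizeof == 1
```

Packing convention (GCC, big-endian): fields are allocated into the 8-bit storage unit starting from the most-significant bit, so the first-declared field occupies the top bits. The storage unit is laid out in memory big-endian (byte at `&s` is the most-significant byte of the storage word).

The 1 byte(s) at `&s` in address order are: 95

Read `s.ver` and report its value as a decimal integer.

[0]=0x95 (big-endian) → word 0x95
cnt [7+:1] = (word>>7) & 0x1 = 1
ver [3+:4] = (word>>3) & 0xf = 2  ←
len [1+:2] = (word>>1) & 0x3 = 2
seq [0+:1] = (word>>0) & 0x1 = 1
ver signed 4b, MSB=0: value = 2

2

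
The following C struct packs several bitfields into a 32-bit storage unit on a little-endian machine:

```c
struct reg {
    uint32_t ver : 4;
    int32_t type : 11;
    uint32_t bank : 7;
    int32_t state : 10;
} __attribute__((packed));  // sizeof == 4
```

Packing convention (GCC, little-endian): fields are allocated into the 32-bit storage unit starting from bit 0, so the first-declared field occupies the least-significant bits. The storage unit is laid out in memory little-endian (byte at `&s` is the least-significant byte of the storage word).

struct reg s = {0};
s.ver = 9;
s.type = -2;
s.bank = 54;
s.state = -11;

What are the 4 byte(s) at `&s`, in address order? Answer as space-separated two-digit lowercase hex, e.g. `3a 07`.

e9 7f 5b fd

ver:4 = 9 → 0x9 << 0 → word 0x00000009
type:11 = -2 → 0x7fe << 4 → word 0x00007fe9
bank:7 = 54 → 0x36 << 15 → word 0x001b7fe9
state:10 = -11 → 0x3f5 << 22 → word 0xfd5b7fe9
word = 0xfd5b7fe9 → little-endian bytes:
  [0]=0xe9  [1]=0x7f  [2]=0x5b  [3]=0xfd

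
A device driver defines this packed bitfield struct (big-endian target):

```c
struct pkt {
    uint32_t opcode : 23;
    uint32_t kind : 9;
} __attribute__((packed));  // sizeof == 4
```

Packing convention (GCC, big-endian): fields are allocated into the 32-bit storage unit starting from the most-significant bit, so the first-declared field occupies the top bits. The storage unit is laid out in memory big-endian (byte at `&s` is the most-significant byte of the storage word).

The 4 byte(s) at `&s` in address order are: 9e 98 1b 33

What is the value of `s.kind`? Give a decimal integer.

307

[0]=0x9e [1]=0x98 [2]=0x1b [3]=0x33 (big-endian) → word 0x9e981b33
opcode:23 @ bit 9 → (0x9e981b33>>9)&0x7fffff = 0x4f4c0d
kind:9 @ bit 0 → (0x9e981b33>>0)&0x1ff = 0x133  ←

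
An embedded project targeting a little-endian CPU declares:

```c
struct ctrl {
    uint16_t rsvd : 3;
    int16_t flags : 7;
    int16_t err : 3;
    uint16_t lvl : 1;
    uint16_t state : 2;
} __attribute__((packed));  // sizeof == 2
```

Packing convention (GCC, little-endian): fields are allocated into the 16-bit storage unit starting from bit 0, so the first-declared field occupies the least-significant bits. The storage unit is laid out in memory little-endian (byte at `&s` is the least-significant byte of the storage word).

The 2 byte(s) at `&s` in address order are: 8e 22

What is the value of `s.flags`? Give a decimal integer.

[0]=0x8e [1]=0x22 (little-endian) → word 0x228e
rsvd [0+:3] = (word>>0) & 0x7 = 6
flags [3+:7] = (word>>3) & 0x7f = 81  ←
err [10+:3] = (word>>10) & 0x7 = 0
lvl [13+:1] = (word>>13) & 0x1 = 1
state [14+:2] = (word>>14) & 0x3 = 0
flags signed 7b, MSB=1: 81 - 128 = -47

-47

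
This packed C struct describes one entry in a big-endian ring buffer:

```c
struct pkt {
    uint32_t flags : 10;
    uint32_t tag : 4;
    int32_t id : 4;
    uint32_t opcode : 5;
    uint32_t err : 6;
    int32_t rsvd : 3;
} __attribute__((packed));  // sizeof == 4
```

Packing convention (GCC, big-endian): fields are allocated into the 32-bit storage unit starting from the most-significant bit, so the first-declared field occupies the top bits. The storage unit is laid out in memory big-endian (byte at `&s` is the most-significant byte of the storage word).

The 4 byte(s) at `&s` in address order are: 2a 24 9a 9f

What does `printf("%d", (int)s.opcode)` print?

[0]=0x2a [1]=0x24 [2]=0x9a [3]=0x9f (big-endian) → word 0x2a249a9f
flags:10 @ bit 22 → (0x2a249a9f>>22)&0x3ff = 0xa8
tag:4 @ bit 18 → (0x2a249a9f>>18)&0xf = 0x9
id:4 @ bit 14 → (0x2a249a9f>>14)&0xf = 0x2
opcode:5 @ bit 9 → (0x2a249a9f>>9)&0x1f = 0xd  ←
err:6 @ bit 3 → (0x2a249a9f>>3)&0x3f = 0x13
rsvd:3 @ bit 0 → (0x2a249a9f>>0)&0x7 = 0x7

13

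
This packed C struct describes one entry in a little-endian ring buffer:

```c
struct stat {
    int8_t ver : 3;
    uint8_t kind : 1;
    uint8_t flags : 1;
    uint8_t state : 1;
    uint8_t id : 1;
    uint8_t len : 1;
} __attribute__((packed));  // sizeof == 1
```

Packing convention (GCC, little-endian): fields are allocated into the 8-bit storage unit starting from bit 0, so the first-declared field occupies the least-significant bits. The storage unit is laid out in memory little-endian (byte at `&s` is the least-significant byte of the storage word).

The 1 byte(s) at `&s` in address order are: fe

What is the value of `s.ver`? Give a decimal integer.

-2

[0]=0xfe (little-endian) → word 0xfe
ver [0+:3] = (word>>0) & 0x7 = 6  ←
kind [3+:1] = (word>>3) & 0x1 = 1
flags [4+:1] = (word>>4) & 0x1 = 1
state [5+:1] = (word>>5) & 0x1 = 1
id [6+:1] = (word>>6) & 0x1 = 1
len [7+:1] = (word>>7) & 0x1 = 1
ver signed 3b, MSB=1: 6 - 8 = -2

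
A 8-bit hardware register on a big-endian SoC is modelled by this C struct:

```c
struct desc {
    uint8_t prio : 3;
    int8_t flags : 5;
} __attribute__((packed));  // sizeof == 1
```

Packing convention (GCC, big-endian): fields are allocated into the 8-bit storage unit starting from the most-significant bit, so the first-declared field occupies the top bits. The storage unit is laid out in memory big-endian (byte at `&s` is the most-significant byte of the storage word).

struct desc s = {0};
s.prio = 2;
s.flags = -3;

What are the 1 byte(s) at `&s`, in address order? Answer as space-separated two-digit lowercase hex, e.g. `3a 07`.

5d

[5+:3] prio=2 & 0x7 = 0x2; word=0x40
[0+:5] flags=-3 & 0x1f = 0x1d; word=0x5d
word = 0x5d → big-endian bytes:
  [0]=0x5d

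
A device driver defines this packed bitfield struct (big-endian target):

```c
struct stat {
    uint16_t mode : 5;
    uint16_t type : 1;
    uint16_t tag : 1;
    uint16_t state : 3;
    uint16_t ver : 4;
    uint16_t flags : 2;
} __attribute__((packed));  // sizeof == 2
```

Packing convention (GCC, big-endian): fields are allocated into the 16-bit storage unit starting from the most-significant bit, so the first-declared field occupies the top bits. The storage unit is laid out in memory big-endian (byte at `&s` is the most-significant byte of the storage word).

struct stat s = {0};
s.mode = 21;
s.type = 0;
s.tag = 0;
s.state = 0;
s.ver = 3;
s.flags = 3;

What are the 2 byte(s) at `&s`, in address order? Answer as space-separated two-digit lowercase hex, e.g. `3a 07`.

mode:5 = 21 → 0x15 << 11 → word 0xa800
type:1 = 0 → 0x0 << 10 → word 0xa800
tag:1 = 0 → 0x0 << 9 → word 0xa800
state:3 = 0 → 0x0 << 6 → word 0xa800
ver:4 = 3 → 0x3 << 2 → word 0xa80c
flags:2 = 3 → 0x3 << 0 → word 0xa80f
word = 0xa80f → big-endian bytes:
  [0]=0xa8  [1]=0x0f

a8 0f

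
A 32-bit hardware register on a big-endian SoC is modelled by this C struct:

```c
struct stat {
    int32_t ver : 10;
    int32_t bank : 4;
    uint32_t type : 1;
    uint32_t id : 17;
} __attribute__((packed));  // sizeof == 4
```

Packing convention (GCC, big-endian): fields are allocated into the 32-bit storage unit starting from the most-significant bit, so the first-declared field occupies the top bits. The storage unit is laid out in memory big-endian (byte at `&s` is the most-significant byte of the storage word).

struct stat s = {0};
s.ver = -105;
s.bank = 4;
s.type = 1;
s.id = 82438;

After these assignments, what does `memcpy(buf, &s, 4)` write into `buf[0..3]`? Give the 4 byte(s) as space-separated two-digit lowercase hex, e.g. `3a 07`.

e5 d3 42 06

ver (10b) val=-105 bits=0x397 at bit 22: 0xe5c00000
bank (4b) val=4 bits=0x4 at bit 18: 0xe5d00000
type (1b) val=1 bits=0x1 at bit 17: 0xe5d20000
id (17b) val=82438 bits=0x14206 at bit 0: 0xe5d34206
word = 0xe5d34206 → big-endian bytes:
  [0]=0xe5  [1]=0xd3  [2]=0x42  [3]=0x06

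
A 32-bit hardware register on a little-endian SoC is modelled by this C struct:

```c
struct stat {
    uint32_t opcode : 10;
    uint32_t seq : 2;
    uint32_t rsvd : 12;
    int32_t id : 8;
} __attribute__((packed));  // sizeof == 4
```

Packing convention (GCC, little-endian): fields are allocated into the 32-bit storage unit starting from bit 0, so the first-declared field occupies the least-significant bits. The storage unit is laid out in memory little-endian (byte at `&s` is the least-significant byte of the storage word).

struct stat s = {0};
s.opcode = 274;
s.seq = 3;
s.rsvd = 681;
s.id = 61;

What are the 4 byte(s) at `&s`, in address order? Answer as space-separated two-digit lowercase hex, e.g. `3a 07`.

12 9d 2a 3d

opcode (10b) val=274 bits=0x112 at bit 0: 0x00000112
seq (2b) val=3 bits=0x3 at bit 10: 0x00000d12
rsvd (12b) val=681 bits=0x2a9 at bit 12: 0x002a9d12
id (8b) val=61 bits=0x3d at bit 24: 0x3d2a9d12
word = 0x3d2a9d12 → little-endian bytes:
  [0]=0x12  [1]=0x9d  [2]=0x2a  [3]=0x3d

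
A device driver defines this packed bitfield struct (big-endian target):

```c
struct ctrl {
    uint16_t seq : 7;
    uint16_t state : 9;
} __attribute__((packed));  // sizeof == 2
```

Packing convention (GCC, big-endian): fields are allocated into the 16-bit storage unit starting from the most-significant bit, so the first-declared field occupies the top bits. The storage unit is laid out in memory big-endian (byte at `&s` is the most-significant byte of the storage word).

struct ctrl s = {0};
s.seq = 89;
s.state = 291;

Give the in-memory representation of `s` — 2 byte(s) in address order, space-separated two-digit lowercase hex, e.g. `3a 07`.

b3 23

seq:7 = 89 → 0x59 << 9 → word 0xb200
state:9 = 291 → 0x123 << 0 → word 0xb323
word = 0xb323 → big-endian bytes:
  [0]=0xb3  [1]=0x23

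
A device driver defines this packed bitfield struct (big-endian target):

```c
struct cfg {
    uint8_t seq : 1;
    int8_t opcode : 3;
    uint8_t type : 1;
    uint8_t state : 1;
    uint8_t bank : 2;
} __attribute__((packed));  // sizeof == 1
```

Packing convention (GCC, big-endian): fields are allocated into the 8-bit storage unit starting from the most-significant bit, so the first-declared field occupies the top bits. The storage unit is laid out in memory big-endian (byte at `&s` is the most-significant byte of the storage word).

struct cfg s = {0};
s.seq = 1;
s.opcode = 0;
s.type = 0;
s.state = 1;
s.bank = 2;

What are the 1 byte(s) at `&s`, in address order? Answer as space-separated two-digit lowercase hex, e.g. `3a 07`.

seq:1 = 1 → 0x1 << 7 → word 0x80
opcode:3 = 0 → 0x0 << 4 → word 0x80
type:1 = 0 → 0x0 << 3 → word 0x80
state:1 = 1 → 0x1 << 2 → word 0x84
bank:2 = 2 → 0x2 << 0 → word 0x86
word = 0x86 → big-endian bytes:
  [0]=0x86

86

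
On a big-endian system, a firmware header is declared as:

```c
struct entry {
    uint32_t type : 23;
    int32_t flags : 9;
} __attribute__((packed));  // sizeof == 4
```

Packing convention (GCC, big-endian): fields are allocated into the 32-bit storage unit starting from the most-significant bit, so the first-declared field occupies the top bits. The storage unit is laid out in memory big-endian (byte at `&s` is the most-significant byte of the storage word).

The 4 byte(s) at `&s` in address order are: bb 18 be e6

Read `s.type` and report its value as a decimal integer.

[0]=0xbb [1]=0x18 [2]=0xbe [3]=0xe6 (big-endian) → word 0xbb18bee6
type [9+:23] = (word>>9) & 0x7fffff = 6130783  ←
flags [0+:9] = (word>>0) & 0x1ff = 230

6130783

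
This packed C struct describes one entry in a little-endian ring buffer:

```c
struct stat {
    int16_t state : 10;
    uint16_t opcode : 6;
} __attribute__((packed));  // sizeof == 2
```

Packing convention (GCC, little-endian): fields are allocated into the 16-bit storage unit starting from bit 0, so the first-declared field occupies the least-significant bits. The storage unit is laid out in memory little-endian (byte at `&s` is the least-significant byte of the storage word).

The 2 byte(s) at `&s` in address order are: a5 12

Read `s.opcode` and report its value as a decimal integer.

4

[0]=0xa5 [1]=0x12 (little-endian) → word 0x12a5
state:10 @ bit 0 → (0x12a5>>0)&0x3ff = 0x2a5
opcode:6 @ bit 10 → (0x12a5>>10)&0x3f = 0x4  ←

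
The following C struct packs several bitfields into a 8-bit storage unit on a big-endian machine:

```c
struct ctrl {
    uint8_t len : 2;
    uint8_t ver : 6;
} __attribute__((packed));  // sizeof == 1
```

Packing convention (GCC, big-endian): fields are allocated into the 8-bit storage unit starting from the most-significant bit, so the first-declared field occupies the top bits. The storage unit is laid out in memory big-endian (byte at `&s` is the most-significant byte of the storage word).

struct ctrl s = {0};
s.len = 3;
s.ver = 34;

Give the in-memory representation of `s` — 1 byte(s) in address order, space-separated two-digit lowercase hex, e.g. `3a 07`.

e2

len:2 = 3 → 0x3 << 6 → word 0xc0
ver:6 = 34 → 0x22 << 0 → word 0xe2
word = 0xe2 → big-endian bytes:
  [0]=0xe2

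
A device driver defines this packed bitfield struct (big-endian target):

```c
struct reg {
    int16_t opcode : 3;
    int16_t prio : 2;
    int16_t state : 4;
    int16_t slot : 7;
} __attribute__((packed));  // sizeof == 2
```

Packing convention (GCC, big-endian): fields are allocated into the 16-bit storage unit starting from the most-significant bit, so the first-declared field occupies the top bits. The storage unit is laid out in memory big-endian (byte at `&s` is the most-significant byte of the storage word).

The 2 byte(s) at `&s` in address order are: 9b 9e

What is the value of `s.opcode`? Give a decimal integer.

-4

[0]=0x9b [1]=0x9e (big-endian) → word 0x9b9e
opcode:3 @ bit 13 → (0x9b9e>>13)&0x7 = 0x4  ←
prio:2 @ bit 11 → (0x9b9e>>11)&0x3 = 0x3
state:4 @ bit 7 → (0x9b9e>>7)&0xf = 0x7
slot:7 @ bit 0 → (0x9b9e>>0)&0x7f = 0x1e
opcode signed 3b, MSB=1: 4 - 8 = -4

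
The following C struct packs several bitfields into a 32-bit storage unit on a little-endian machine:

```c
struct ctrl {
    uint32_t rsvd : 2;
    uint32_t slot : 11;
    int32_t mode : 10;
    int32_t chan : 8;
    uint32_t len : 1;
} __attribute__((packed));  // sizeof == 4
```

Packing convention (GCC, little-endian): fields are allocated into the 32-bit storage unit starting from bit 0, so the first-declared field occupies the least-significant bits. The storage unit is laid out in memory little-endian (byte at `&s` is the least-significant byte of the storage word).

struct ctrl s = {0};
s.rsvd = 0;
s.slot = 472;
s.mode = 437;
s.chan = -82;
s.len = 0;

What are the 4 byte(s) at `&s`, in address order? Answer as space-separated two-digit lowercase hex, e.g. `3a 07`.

rsvd:2 = 0 → 0x0 << 0 → word 0x00000000
slot:11 = 472 → 0x1d8 << 2 → word 0x00000760
mode:10 = 437 → 0x1b5 << 13 → word 0x0036a760
chan:8 = -82 → 0xae << 23 → word 0x5736a760
len:1 = 0 → 0x0 << 31 → word 0x5736a760
word = 0x5736a760 → little-endian bytes:
  [0]=0x60  [1]=0xa7  [2]=0x36  [3]=0x57

60 a7 36 57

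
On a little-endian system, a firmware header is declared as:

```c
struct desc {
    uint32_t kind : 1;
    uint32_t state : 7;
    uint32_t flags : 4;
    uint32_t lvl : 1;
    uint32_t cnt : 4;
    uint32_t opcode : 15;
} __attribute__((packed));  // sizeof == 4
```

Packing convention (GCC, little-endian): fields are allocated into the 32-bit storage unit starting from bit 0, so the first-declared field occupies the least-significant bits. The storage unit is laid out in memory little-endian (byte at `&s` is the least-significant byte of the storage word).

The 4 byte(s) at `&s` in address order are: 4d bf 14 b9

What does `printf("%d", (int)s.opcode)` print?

23690

[0]=0x4d [1]=0xbf [2]=0x14 [3]=0xb9 (little-endian) → word 0xb914bf4d
kind [0+:1] = (word>>0) & 0x1 = 1
state [1+:7] = (word>>1) & 0x7f = 38
flags [8+:4] = (word>>8) & 0xf = 15
lvl [12+:1] = (word>>12) & 0x1 = 1
cnt [13+:4] = (word>>13) & 0xf = 5
opcode [17+:15] = (word>>17) & 0x7fff = 23690  ←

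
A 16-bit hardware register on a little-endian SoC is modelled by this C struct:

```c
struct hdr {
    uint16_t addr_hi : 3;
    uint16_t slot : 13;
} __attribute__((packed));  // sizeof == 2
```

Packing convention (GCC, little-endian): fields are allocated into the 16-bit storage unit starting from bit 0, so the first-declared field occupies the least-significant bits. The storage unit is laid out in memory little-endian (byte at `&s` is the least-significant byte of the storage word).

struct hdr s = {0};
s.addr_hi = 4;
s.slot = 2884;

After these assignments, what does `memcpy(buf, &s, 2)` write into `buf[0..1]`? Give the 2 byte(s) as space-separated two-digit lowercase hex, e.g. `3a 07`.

24 5a

[0+:3] addr_hi=4 & 0x7 = 0x4; word=0x0004
[3+:13] slot=2884 & 0x1fff = 0xb44; word=0x5a24
word = 0x5a24 → little-endian bytes:
  [0]=0x24  [1]=0x5a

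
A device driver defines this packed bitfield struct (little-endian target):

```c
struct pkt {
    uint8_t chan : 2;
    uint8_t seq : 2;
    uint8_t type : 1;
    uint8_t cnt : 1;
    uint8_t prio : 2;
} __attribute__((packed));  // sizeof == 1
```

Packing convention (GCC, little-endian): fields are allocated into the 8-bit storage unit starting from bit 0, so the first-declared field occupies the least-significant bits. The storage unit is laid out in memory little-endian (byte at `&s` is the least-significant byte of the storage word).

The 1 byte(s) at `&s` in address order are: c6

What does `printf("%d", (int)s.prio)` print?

3

[0]=0xc6 (little-endian) → word 0xc6
chan [0+:2] = (word>>0) & 0x3 = 2
seq [2+:2] = (word>>2) & 0x3 = 1
type [4+:1] = (word>>4) & 0x1 = 0
cnt [5+:1] = (word>>5) & 0x1 = 0
prio [6+:2] = (word>>6) & 0x3 = 3  ←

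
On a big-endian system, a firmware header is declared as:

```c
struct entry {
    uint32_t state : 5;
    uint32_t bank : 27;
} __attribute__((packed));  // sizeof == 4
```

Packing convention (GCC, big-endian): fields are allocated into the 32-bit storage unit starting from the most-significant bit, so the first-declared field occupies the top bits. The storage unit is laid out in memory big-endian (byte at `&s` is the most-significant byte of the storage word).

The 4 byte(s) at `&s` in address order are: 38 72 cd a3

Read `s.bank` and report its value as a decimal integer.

[0]=0x38 [1]=0x72 [2]=0xcd [3]=0xa3 (big-endian) → word 0x3872cda3
state [27+:5] = (word>>27) & 0x1f = 7
bank [0+:27] = (word>>0) & 0x7ffffff = 7523747  ←

7523747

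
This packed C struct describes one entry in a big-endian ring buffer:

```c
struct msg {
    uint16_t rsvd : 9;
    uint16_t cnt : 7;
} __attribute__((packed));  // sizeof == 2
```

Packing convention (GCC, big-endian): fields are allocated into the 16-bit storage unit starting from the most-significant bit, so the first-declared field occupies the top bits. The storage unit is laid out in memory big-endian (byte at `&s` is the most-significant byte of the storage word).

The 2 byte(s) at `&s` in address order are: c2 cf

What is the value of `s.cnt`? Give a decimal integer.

[0]=0xc2 [1]=0xcf (big-endian) → word 0xc2cf
rsvd [7+:9] = (word>>7) & 0x1ff = 389
cnt [0+:7] = (word>>0) & 0x7f = 79  ←

79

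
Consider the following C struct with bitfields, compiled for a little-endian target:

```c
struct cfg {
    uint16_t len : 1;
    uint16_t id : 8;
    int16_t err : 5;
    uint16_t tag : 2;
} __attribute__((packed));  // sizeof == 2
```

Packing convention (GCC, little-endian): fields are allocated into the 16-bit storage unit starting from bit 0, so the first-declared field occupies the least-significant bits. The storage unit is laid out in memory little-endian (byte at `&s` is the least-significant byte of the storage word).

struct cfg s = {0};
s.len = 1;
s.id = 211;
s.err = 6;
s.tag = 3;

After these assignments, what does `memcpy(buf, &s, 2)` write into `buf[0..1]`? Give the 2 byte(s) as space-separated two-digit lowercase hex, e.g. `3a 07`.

len:1 = 1 → 0x1 << 0 → word 0x0001
id:8 = 211 → 0xd3 << 1 → word 0x01a7
err:5 = 6 → 0x6 << 9 → word 0x0da7
tag:2 = 3 → 0x3 << 14 → word 0xcda7
word = 0xcda7 → little-endian bytes:
  [0]=0xa7  [1]=0xcd

a7 cd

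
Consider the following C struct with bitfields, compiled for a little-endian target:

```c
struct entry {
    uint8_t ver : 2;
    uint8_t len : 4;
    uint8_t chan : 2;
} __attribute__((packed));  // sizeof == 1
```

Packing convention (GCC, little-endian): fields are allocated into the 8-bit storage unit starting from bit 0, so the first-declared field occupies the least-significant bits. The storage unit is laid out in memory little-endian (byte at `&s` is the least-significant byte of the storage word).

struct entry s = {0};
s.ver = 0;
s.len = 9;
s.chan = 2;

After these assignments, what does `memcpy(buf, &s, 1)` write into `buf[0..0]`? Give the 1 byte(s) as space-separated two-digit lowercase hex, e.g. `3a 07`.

[0+:2] ver=0 & 0x3 = 0x0; word=0x00
[2+:4] len=9 & 0xf = 0x9; word=0x24
[6+:2] chan=2 & 0x3 = 0x2; word=0xa4
word = 0xa4 → little-endian bytes:
  [0]=0xa4

a4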